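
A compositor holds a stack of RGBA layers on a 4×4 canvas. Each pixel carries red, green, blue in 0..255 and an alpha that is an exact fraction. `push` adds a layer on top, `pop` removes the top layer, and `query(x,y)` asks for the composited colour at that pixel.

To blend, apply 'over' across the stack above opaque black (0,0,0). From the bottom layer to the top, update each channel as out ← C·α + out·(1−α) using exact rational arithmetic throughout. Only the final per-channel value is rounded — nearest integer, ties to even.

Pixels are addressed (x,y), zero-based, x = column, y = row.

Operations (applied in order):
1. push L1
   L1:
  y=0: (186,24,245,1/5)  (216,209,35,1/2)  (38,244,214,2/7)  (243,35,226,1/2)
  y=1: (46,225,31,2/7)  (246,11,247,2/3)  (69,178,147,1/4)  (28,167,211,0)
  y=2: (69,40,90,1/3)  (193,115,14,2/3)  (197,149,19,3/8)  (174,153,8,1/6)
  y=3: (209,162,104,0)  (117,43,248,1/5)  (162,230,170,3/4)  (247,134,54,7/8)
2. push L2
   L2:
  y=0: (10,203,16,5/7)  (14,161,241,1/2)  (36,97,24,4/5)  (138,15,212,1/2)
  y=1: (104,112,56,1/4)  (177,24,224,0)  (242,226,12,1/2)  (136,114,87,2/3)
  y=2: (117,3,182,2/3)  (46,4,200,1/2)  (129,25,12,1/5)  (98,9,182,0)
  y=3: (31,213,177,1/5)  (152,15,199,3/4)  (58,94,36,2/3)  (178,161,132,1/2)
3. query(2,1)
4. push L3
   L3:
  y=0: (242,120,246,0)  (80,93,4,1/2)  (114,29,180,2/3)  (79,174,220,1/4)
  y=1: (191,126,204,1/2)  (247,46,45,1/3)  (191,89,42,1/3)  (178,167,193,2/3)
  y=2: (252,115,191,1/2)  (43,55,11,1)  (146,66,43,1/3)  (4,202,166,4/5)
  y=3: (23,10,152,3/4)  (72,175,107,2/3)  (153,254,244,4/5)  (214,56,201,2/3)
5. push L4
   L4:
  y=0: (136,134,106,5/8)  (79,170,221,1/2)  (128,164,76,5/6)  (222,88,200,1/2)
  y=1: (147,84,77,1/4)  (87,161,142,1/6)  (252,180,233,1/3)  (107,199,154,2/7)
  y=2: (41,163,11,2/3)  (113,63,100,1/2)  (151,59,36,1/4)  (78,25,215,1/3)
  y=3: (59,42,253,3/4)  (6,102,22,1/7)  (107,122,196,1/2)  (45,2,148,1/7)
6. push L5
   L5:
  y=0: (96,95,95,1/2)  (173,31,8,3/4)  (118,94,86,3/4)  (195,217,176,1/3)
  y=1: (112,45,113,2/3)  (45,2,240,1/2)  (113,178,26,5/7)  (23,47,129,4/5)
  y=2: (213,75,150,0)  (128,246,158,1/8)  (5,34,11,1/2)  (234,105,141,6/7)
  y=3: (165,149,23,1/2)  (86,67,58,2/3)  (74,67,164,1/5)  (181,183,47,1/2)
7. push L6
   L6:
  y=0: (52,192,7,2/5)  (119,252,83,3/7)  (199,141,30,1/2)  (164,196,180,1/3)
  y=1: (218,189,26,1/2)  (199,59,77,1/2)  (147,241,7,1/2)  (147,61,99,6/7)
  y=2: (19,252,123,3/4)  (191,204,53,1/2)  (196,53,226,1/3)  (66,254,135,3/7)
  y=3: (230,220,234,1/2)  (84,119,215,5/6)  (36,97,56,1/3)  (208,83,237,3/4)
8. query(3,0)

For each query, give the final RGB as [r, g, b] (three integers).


at x=2,y=1 over L1,L2:
L1 α=1/4: [69/4, 89/2, 147/4]
L2 α=1/2: [1037/8, 541/4, 195/8]
rounded: [130, 135, 24]

at x=3,y=0 over L1,L2,L3,L4,L5,L6:
after L1 α=1/2: [243/2, 35/2, 113]
after L2 α=1/2: [519/4, 65/4, 325/2]
after L3 α=1/4: [1873/16, 891/16, 1415/8]
after L4 α=1/2: [5425/32, 2299/32, 3015/16]
after L5 α=1/3: [8545/48, 5771/48, 4423/24]
after L6 α=1/3: [12481/72, 10475/72, 6583/36]
= [173, 145, 183]


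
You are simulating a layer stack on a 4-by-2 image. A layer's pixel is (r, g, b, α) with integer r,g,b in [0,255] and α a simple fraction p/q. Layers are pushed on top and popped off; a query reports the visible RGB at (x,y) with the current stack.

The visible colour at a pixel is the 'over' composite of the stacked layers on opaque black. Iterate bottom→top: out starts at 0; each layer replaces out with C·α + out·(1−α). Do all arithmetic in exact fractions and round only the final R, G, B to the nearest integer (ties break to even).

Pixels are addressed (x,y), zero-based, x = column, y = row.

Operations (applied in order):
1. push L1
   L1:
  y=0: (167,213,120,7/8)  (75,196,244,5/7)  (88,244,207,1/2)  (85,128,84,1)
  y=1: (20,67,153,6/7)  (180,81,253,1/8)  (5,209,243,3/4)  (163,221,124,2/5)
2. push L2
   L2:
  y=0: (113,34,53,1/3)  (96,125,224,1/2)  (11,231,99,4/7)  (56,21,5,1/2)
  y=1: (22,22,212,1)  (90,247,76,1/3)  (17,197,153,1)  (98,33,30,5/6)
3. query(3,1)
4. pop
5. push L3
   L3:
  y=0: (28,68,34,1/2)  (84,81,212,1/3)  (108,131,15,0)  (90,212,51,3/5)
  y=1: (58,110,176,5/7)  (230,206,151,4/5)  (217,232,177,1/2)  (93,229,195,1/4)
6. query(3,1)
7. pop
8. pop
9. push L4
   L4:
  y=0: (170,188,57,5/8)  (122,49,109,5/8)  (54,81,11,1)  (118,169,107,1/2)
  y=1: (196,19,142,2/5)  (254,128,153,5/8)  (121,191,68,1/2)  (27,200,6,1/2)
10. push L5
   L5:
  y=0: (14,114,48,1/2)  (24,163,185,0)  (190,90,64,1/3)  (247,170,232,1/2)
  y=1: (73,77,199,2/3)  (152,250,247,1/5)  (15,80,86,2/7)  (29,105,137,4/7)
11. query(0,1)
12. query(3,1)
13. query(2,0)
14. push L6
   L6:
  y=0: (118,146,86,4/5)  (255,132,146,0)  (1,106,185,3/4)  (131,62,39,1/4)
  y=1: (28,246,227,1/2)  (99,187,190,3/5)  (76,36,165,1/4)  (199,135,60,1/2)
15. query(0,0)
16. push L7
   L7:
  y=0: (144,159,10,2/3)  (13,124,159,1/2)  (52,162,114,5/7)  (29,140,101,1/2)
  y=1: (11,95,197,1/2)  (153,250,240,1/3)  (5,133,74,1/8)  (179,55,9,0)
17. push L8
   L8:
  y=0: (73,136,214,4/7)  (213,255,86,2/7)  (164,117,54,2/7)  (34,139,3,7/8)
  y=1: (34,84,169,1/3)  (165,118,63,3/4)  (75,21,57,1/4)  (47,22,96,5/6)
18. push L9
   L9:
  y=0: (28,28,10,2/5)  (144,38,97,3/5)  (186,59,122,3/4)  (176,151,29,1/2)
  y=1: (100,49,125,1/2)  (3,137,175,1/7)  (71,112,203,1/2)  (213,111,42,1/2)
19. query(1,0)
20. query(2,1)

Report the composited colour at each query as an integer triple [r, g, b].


query (3,1) [L1,L2] — begin 0,0,0
+L1 (α=2/5) → [326/5, 442/5, 248/5]
+L2 (α=5/6) → [1388/15, 1267/30, 499/15]
rounded: [93, 42, 33]

query (3,1) [L1,L3] — begin 0,0,0
L1 α=2/5: [326/5, 442/5, 248/5]
L3 α=1/4: [1443/20, 2471/20, 1719/20]
rounded: [72, 124, 86]

at x=0,y=1 over L4,L5:
L4 α=2/5: [392/5, 38/5, 284/5]
L5 α=2/3: [374/5, 808/15, 758/5]
= [75, 54, 152]

(3,1) stack=L4,L5; from [0,0,0]:
+L4 (α=1/2) → [27/2, 100, 3]
+L5 (α=4/7) → [313/14, 720/7, 557/7]
= [22, 103, 80]

query (2,0) [L4,L5] — begin 0,0,0
+L4 (α=1) → [54, 81, 11]
+L5 (α=1/3) → [298/3, 84, 86/3]
→ [99, 84, 29]

query (0,0) [L4,L5,L6] — begin 0,0,0
after L4 α=5/8: [425/4, 235/2, 285/8]
after L5 α=1/2: [481/8, 463/4, 669/16]
after L6 α=4/5: [4257/40, 2799/20, 6173/80]
→ [106, 140, 77]

(1,0) stack=L4,L5,L6,L7,L8,L9; from [0,0,0]:
after L4 α=5/8: [305/4, 245/8, 545/8]
after L5 α=0: [305/4, 245/8, 545/8]
after L6 α=0: [305/4, 245/8, 545/8]
after L7 α=1/2: [357/8, 1237/16, 1817/16]
after L8 α=2/7: [5193/56, 14345/112, 1691/16]
after L9 α=3/5: [17289/140, 20729/280, 4019/40]
→ [123, 74, 100]

query (2,1) [L4,L5,L6,L7,L8,L9] — begin 0,0,0
after L4 α=1/2: [121/2, 191/2, 34]
after L5 α=2/7: [95/2, 1275/14, 342/7]
after L6 α=1/4: [437/8, 4329/56, 2181/28]
after L7 α=1/8: [3099/64, 5393/64, 2477/32]
after L8 α=1/4: [14097/256, 17523/256, 9255/128]
after L9 α=1/2: [32273/512, 46195/512, 35239/256]
rounded: [63, 90, 138]


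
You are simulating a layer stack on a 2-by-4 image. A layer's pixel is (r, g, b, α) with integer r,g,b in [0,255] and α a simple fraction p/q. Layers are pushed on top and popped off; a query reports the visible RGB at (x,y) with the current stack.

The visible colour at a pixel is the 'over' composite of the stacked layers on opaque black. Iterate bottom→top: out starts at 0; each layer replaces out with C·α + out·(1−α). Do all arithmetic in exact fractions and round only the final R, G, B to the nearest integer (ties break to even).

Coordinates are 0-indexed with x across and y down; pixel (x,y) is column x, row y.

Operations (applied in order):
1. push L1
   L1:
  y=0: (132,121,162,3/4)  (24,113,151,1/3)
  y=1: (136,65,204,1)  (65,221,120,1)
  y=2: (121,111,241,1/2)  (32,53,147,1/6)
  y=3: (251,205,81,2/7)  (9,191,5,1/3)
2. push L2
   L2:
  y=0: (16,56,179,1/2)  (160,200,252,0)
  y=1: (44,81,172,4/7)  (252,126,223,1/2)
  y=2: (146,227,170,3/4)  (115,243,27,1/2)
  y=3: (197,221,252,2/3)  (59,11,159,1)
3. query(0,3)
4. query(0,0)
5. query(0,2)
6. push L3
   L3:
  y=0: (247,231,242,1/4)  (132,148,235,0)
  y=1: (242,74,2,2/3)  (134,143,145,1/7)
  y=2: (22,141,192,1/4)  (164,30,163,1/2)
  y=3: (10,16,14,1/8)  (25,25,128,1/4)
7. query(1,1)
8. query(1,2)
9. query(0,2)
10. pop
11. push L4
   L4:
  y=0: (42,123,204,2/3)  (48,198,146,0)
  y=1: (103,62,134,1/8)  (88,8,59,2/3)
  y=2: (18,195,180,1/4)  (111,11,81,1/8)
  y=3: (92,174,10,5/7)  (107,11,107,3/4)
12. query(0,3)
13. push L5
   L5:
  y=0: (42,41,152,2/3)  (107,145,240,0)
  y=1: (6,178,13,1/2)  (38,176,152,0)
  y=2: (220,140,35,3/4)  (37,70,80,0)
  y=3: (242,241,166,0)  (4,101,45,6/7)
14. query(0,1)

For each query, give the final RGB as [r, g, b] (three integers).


query (0,3) [L1,L2] — begin 0,0,0
+L1 (α=2/7) → [502/7, 410/7, 162/7]
+L2 (α=2/3) → [3260/21, 1168/7, 1230/7]
→ [155, 167, 176]

query (0,0) [L1,L2] — begin 0,0,0
after L1 α=3/4: [99, 363/4, 243/2]
after L2 α=1/2: [115/2, 587/8, 601/4]
= [58, 73, 150]

query (0,2) [L1,L2] — begin 0,0,0
+L1 (α=1/2) → [121/2, 111/2, 241/2]
+L2 (α=3/4) → [997/8, 1473/8, 1261/8]
= [125, 184, 158]

query (1,1) [L1,L2,L3] — begin 0,0,0
L1 α=1: [65, 221, 120]
L2 α=1/2: [317/2, 347/2, 343/2]
L3 α=1/7: [155, 1184/7, 1174/7]
= [155, 169, 168]

query (1,2) [L1,L2,L3] — begin 0,0,0
+L1 (α=1/6) → [16/3, 53/6, 49/2]
+L2 (α=1/2) → [361/6, 1511/12, 103/4]
+L3 (α=1/2) → [1345/12, 1871/24, 755/8]
= [112, 78, 94]

at x=0,y=2 over L1,L2,L3:
after L1 α=1/2: [121/2, 111/2, 241/2]
after L2 α=3/4: [997/8, 1473/8, 1261/8]
after L3 α=1/4: [3167/32, 5547/32, 5319/32]
rounded: [99, 173, 166]

(0,3) stack=L1,L2,L4; from [0,0,0]:
after L1 α=2/7: [502/7, 410/7, 162/7]
after L2 α=2/3: [3260/21, 1168/7, 1230/7]
after L4 α=5/7: [16180/147, 8426/49, 2810/49]
rounded: [110, 172, 57]

(0,1) stack=L1,L2,L4,L5; from [0,0,0]:
L1 α=1: [136, 65, 204]
L2 α=4/7: [584/7, 519/7, 1300/7]
L4 α=1/8: [687/8, 581/8, 717/4]
L5 α=1/2: [735/16, 2005/16, 769/8]
= [46, 125, 96]


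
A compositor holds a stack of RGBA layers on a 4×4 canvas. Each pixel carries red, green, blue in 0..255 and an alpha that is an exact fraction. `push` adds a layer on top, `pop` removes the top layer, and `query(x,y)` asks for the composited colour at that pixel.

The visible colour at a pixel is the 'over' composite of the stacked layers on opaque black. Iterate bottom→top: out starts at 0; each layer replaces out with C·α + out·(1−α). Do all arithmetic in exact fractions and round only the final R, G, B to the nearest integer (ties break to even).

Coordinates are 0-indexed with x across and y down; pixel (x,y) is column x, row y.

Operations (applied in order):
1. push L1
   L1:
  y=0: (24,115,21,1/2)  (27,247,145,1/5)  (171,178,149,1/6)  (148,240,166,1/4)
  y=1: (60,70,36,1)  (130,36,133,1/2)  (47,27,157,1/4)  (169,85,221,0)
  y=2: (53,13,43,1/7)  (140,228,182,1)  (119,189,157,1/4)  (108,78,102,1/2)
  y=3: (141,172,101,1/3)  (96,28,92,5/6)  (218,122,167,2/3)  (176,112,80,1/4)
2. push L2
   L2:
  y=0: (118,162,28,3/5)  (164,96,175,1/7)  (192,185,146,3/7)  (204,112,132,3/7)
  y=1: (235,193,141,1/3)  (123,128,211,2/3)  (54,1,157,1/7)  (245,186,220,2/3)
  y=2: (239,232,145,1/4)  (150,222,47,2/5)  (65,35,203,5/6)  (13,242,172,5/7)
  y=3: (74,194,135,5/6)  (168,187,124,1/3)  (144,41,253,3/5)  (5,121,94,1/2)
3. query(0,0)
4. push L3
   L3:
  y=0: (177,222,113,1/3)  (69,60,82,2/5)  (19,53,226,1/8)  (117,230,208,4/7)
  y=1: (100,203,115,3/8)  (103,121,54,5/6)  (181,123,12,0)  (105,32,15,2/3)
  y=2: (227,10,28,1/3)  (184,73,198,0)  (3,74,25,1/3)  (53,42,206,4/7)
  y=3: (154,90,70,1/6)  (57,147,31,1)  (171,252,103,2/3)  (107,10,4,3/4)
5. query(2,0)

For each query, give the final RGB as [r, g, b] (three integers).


(0,0) stack=L1,L2; from [0,0,0]:
+L1 (α=1/2) → [12, 115/2, 21/2]
+L2 (α=3/5) → [378/5, 601/5, 21]
→ [76, 120, 21]

at x=2,y=0 over L1,L2,L3:
+L1 (α=1/6) → [57/2, 89/3, 149/6]
+L2 (α=3/7) → [690/7, 2021/21, 1612/21]
+L3 (α=1/8) → [709/8, 545/6, 1145/12]
= [89, 91, 95]


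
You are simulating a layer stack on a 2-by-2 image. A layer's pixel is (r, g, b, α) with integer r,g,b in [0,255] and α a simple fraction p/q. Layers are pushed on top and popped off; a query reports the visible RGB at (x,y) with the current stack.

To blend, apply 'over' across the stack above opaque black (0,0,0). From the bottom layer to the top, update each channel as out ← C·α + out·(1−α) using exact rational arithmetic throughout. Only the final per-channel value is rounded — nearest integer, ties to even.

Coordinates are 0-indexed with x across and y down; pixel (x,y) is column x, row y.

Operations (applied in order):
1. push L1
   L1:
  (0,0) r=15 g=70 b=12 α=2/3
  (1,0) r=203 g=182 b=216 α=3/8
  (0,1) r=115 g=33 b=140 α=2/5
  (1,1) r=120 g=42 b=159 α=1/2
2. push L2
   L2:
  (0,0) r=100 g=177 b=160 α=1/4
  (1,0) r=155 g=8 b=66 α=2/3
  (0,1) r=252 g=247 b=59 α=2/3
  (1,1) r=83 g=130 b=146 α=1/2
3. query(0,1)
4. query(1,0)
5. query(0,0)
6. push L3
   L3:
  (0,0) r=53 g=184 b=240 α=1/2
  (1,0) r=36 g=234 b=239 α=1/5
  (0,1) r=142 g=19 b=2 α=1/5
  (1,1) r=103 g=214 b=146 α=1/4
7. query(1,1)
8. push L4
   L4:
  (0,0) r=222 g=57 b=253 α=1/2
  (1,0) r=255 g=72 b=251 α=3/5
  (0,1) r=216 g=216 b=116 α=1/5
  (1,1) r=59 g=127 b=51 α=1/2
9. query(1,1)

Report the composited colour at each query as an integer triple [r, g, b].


query (0,1) [L1,L2] — begin 0,0,0
after L1 α=2/5: [46, 66/5, 56]
after L2 α=2/3: [550/3, 2536/15, 58]
→ [183, 169, 58]

query (1,0) [L1,L2] — begin 0,0,0
L1 α=3/8: [609/8, 273/4, 81]
L2 α=2/3: [3089/24, 337/12, 71]
= [129, 28, 71]

(0,0) stack=L1,L2; from [0,0,0]:
after L1 α=2/3: [10, 140/3, 8]
after L2 α=1/4: [65/2, 317/4, 46]
rounded: [32, 79, 46]

query (1,1) [L1,L2,L3] — begin 0,0,0
L1 α=1/2: [60, 21, 159/2]
L2 α=1/2: [143/2, 151/2, 451/4]
L3 α=1/4: [635/8, 881/8, 1937/16]
rounded: [79, 110, 121]

at x=1,y=1 over L1,L2,L3,L4:
after L1 α=1/2: [60, 21, 159/2]
after L2 α=1/2: [143/2, 151/2, 451/4]
after L3 α=1/4: [635/8, 881/8, 1937/16]
after L4 α=1/2: [1107/16, 1897/16, 2753/32]
→ [69, 119, 86]


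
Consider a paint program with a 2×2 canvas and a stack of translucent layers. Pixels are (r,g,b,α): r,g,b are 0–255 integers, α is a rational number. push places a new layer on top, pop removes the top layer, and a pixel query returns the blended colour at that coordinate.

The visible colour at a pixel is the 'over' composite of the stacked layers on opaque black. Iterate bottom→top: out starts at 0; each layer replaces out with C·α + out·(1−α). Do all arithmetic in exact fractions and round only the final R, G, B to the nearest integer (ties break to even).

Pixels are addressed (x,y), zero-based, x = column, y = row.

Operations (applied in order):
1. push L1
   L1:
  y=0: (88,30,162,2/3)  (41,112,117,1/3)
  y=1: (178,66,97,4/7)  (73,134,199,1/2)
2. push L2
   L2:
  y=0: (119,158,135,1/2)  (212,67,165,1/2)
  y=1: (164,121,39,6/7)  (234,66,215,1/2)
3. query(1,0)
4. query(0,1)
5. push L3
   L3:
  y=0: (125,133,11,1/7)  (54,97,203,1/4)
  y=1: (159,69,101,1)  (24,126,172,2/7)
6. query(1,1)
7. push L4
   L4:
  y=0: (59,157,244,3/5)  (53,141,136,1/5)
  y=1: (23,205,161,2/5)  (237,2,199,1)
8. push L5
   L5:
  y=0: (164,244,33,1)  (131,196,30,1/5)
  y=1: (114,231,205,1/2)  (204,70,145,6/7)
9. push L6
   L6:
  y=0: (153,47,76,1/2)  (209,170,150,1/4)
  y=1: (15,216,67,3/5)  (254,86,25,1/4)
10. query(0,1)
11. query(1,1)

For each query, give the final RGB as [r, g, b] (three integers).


at x=1,y=0 over L1,L2:
L1 α=1/3: [41/3, 112/3, 39]
L2 α=1/2: [677/6, 313/6, 102]
→ [113, 52, 102]

at x=0,y=1 over L1,L2:
+L1 (α=4/7) → [712/7, 264/7, 388/7]
+L2 (α=6/7) → [7600/49, 5346/49, 2026/49]
rounded: [155, 109, 41]

(1,1) stack=L1,L2,L3; from [0,0,0]:
L1 α=1/2: [73/2, 67, 199/2]
L2 α=1/2: [541/4, 133/2, 629/4]
L3 α=2/7: [2897/28, 167/2, 4521/28]
→ [103, 84, 161]

at x=0,y=1 over L1,L2,L3,L4,L5,L6:
+L1 (α=4/7) → [712/7, 264/7, 388/7]
+L2 (α=6/7) → [7600/49, 5346/49, 2026/49]
+L3 (α=1) → [159, 69, 101]
+L4 (α=2/5) → [523/5, 617/5, 125]
+L5 (α=1/2) → [1093/10, 886/5, 165]
+L6 (α=3/5) → [1318/25, 5012/25, 531/5]
→ [53, 200, 106]

query (1,1) [L1,L2,L3,L4,L5,L6] — begin 0,0,0
+L1 (α=1/2) → [73/2, 67, 199/2]
+L2 (α=1/2) → [541/4, 133/2, 629/4]
+L3 (α=2/7) → [2897/28, 167/2, 4521/28]
+L4 (α=1) → [237, 2, 199]
+L5 (α=6/7) → [1461/7, 422/7, 1069/7]
+L6 (α=1/4) → [6161/28, 467/7, 1691/14]
rounded: [220, 67, 121]


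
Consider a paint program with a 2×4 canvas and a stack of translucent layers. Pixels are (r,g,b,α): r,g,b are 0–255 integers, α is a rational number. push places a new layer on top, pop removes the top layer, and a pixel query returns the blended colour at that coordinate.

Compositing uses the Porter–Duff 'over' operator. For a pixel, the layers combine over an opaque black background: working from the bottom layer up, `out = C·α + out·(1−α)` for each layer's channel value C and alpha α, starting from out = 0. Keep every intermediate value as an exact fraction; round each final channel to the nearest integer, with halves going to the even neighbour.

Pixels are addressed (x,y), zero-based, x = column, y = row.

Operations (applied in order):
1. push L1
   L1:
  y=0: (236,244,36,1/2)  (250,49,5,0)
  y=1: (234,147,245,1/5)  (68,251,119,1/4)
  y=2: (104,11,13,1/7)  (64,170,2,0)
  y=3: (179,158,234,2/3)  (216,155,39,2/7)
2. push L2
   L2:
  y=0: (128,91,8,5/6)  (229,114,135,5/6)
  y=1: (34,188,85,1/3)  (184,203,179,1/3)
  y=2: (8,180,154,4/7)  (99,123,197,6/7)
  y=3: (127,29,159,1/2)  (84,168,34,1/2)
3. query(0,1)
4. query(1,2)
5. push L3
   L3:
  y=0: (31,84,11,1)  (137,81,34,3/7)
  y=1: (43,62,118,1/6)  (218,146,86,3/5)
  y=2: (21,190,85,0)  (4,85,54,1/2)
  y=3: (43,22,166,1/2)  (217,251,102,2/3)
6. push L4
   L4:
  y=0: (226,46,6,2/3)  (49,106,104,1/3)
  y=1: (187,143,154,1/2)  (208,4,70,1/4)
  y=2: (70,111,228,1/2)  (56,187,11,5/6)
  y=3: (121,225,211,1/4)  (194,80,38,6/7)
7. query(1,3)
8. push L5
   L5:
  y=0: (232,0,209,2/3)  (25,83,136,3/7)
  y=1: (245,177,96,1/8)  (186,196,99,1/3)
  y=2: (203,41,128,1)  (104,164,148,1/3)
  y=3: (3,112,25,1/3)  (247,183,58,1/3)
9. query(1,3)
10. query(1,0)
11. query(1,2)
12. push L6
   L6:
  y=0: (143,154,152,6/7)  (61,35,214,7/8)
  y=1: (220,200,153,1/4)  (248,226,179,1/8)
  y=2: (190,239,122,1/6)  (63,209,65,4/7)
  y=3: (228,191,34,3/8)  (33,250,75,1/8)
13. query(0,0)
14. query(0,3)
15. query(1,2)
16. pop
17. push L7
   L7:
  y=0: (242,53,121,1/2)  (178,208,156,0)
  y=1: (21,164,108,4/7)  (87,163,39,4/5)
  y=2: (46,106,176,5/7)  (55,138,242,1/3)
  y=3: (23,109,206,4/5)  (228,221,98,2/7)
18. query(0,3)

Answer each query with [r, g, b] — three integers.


(0,1) stack=L1,L2; from [0,0,0]:
L1 α=1/5: [234/5, 147/5, 49]
L2 α=1/3: [638/15, 1234/15, 61]
→ [43, 82, 61]

query (1,2) [L1,L2] — begin 0,0,0
+L1 (α=0) → [0, 0, 0]
+L2 (α=6/7) → [594/7, 738/7, 1182/7]
= [85, 105, 169]

at x=1,y=3 over L1,L2,L3,L4:
after L1 α=2/7: [432/7, 310/7, 78/7]
after L2 α=1/2: [510/7, 743/7, 158/7]
after L3 α=2/3: [3548/21, 1419/7, 1586/21]
after L4 α=6/7: [27992/147, 4779/49, 6374/147]
rounded: [190, 98, 43]

query (1,3) [L1,L2,L3,L4,L5] — begin 0,0,0
L1 α=2/7: [432/7, 310/7, 78/7]
L2 α=1/2: [510/7, 743/7, 158/7]
L3 α=2/3: [3548/21, 1419/7, 1586/21]
L4 α=6/7: [27992/147, 4779/49, 6374/147]
L5 α=1/3: [92293/441, 6175/49, 21274/441]
= [209, 126, 48]

(1,0) stack=L1,L2,L3,L4,L5; from [0,0,0]:
+L1 (α=0) → [0, 0, 0]
+L2 (α=5/6) → [1145/6, 95, 225/2]
+L3 (α=3/7) → [3523/21, 89, 552/7]
+L4 (α=1/3) → [8075/63, 284/3, 1832/21]
+L5 (α=3/7) → [37025/441, 269/3, 15896/147]
rounded: [84, 90, 108]

at x=1,y=2 over L1,L2,L3,L4,L5:
L1 α=0: [0, 0, 0]
L2 α=6/7: [594/7, 738/7, 1182/7]
L3 α=1/2: [311/7, 1333/14, 780/7]
L4 α=5/6: [757/14, 14423/84, 1165/42]
L5 α=1/3: [495/7, 21311/126, 4273/63]
→ [71, 169, 68]

at x=0,y=0 over L1,L2,L3,L4,L5,L6:
+L1 (α=1/2) → [118, 122, 18]
+L2 (α=5/6) → [379/3, 577/6, 29/3]
+L3 (α=1) → [31, 84, 11]
+L4 (α=2/3) → [161, 176/3, 23/3]
+L5 (α=2/3) → [625/3, 176/9, 1277/9]
+L6 (α=6/7) → [457/3, 8492/63, 1355/9]
→ [152, 135, 151]

at x=0,y=3 over L1,L2,L3,L4,L5,L6:
L1 α=2/3: [358/3, 316/3, 156]
L2 α=1/2: [739/6, 403/6, 315/2]
L3 α=1/2: [997/12, 535/12, 647/4]
L4 α=1/4: [1481/16, 1435/16, 2785/16]
L5 α=1/3: [1505/24, 777/8, 995/8]
L6 α=3/8: [23941/192, 8469/64, 5791/64]
rounded: [125, 132, 90]

query (1,2) [L1,L2,L3,L4,L5,L6] — begin 0,0,0
+L1 (α=0) → [0, 0, 0]
+L2 (α=6/7) → [594/7, 738/7, 1182/7]
+L3 (α=1/2) → [311/7, 1333/14, 780/7]
+L4 (α=5/6) → [757/14, 14423/84, 1165/42]
+L5 (α=1/3) → [495/7, 21311/126, 4273/63]
+L6 (α=4/7) → [3249/49, 56423/294, 9733/147]
= [66, 192, 66]

query (0,3) [L1,L2,L3,L4,L5,L7] — begin 0,0,0
after L1 α=2/3: [358/3, 316/3, 156]
after L2 α=1/2: [739/6, 403/6, 315/2]
after L3 α=1/2: [997/12, 535/12, 647/4]
after L4 α=1/4: [1481/16, 1435/16, 2785/16]
after L5 α=1/3: [1505/24, 777/8, 995/8]
after L7 α=4/5: [3713/120, 853/8, 7587/40]
→ [31, 107, 190]


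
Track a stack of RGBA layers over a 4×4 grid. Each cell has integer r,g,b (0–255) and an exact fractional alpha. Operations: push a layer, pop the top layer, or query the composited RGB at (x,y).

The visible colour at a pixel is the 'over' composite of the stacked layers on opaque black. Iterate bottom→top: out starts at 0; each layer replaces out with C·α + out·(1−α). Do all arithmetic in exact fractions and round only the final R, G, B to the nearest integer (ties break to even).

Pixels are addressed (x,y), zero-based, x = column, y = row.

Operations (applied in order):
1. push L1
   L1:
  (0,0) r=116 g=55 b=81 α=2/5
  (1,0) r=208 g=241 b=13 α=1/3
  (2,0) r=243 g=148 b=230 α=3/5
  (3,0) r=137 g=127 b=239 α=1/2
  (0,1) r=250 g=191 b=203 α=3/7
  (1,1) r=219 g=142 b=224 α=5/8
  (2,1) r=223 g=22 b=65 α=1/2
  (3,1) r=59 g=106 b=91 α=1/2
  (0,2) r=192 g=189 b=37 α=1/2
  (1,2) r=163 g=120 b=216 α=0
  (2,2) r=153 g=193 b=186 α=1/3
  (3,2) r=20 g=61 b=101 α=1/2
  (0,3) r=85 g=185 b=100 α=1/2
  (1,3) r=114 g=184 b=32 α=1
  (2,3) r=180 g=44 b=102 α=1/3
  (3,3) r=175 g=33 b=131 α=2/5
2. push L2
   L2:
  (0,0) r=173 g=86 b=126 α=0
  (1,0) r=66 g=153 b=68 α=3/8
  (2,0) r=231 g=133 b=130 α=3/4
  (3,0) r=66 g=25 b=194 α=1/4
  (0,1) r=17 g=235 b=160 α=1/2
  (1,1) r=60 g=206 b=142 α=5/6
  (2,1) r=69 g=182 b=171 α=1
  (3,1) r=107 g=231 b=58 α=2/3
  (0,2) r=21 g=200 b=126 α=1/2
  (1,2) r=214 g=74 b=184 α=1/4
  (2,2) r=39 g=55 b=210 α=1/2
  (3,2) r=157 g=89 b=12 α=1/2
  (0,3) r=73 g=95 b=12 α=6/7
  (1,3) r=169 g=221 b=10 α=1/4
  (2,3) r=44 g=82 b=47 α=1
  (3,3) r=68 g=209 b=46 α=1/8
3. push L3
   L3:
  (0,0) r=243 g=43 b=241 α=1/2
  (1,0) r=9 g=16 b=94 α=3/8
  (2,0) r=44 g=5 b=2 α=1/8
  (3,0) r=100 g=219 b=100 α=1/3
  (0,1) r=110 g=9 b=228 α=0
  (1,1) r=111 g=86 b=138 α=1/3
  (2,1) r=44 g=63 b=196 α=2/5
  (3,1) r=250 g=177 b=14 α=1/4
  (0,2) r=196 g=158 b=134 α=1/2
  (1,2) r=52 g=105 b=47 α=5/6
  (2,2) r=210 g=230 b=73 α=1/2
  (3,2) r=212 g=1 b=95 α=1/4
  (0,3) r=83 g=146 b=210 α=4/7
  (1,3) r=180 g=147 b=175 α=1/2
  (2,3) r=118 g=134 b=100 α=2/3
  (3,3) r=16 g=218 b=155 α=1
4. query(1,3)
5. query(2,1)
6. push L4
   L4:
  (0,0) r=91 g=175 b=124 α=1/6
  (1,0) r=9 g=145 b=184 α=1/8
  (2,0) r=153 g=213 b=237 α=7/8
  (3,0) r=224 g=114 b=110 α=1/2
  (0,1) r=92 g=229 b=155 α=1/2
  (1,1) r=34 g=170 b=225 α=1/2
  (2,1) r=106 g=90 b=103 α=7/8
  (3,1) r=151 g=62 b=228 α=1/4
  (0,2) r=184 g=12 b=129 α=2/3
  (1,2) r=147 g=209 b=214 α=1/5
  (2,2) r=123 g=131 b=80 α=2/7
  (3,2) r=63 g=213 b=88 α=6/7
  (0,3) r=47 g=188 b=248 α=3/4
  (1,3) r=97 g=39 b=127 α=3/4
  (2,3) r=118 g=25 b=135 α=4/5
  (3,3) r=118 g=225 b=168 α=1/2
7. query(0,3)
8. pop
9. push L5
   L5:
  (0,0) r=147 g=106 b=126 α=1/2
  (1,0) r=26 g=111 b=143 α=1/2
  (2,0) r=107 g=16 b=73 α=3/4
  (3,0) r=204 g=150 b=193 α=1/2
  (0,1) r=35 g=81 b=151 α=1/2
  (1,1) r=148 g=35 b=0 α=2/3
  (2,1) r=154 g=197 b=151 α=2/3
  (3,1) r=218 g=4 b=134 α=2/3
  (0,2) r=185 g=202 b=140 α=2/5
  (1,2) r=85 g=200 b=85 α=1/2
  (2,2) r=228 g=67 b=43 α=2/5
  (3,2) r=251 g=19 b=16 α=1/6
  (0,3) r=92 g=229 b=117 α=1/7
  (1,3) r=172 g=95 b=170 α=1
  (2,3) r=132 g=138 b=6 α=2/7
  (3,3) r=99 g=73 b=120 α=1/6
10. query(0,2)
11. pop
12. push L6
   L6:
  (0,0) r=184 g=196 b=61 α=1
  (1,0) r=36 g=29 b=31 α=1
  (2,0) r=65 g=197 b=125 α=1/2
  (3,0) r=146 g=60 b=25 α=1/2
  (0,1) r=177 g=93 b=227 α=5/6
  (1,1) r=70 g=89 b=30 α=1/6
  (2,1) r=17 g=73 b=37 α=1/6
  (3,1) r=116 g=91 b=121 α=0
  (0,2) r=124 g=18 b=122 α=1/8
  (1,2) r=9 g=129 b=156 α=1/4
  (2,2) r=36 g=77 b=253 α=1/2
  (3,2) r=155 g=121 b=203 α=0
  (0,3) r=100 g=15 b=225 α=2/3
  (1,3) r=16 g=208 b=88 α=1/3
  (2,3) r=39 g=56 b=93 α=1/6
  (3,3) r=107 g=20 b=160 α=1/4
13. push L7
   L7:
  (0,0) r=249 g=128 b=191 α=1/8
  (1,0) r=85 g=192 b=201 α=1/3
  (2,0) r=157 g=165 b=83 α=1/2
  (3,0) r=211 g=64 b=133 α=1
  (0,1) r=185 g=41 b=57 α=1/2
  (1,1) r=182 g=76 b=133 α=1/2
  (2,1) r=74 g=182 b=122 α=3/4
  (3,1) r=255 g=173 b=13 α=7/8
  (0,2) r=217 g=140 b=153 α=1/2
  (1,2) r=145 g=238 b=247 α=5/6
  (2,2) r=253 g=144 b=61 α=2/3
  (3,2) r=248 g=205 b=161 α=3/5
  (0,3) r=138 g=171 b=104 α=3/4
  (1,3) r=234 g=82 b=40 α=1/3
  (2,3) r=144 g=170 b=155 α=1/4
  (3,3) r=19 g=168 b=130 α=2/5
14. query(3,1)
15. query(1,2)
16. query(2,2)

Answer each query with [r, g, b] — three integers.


at x=1,y=3 over L1,L2,L3:
+L1 (α=1) → [114, 184, 32]
+L2 (α=1/4) → [511/4, 773/4, 53/2]
+L3 (α=1/2) → [1231/8, 1361/8, 403/4]
rounded: [154, 170, 101]

(2,1) stack=L1,L2,L3; from [0,0,0]:
L1 α=1/2: [223/2, 11, 65/2]
L2 α=1: [69, 182, 171]
L3 α=2/5: [59, 672/5, 181]
rounded: [59, 134, 181]

query (0,3) [L1,L2,L3,L4] — begin 0,0,0
after L1 α=1/2: [85/2, 185/2, 50]
after L2 α=6/7: [961/14, 1325/14, 122/7]
after L3 α=4/7: [7531/98, 12151/98, 6246/49]
after L4 α=3/4: [21349/392, 67423/392, 21351/98]
→ [54, 172, 218]

at x=0,y=2 over L1,L2,L3,L5:
+L1 (α=1/2) → [96, 189/2, 37/2]
+L2 (α=1/2) → [117/2, 589/4, 289/4]
+L3 (α=1/2) → [509/4, 1221/8, 825/8]
+L5 (α=2/5) → [3007/20, 1379/8, 943/8]
rounded: [150, 172, 118]

at x=3,y=1 over L1,L2,L3,L6,L7:
L1 α=1/2: [59/2, 53, 91/2]
L2 α=2/3: [487/6, 515/3, 323/6]
L3 α=1/4: [987/8, 173, 351/8]
L6 α=0: [987/8, 173, 351/8]
L7 α=7/8: [15267/64, 173, 1079/64]
rounded: [239, 173, 17]

query (1,2) [L1,L2,L3,L6,L7] — begin 0,0,0
+L1 (α=0) → [0, 0, 0]
+L2 (α=1/4) → [107/2, 37/2, 46]
+L3 (α=5/6) → [209/4, 1087/12, 281/6]
+L6 (α=1/4) → [663/16, 1603/16, 593/8]
+L7 (α=5/6) → [12263/96, 6881/32, 3491/16]
rounded: [128, 215, 218]

(2,2) stack=L1,L2,L3,L6,L7; from [0,0,0]:
L1 α=1/3: [51, 193/3, 62]
L2 α=1/2: [45, 179/3, 136]
L3 α=1/2: [255/2, 869/6, 209/2]
L6 α=1/2: [327/4, 1331/12, 715/4]
L7 α=2/3: [2351/12, 4787/36, 401/4]
= [196, 133, 100]


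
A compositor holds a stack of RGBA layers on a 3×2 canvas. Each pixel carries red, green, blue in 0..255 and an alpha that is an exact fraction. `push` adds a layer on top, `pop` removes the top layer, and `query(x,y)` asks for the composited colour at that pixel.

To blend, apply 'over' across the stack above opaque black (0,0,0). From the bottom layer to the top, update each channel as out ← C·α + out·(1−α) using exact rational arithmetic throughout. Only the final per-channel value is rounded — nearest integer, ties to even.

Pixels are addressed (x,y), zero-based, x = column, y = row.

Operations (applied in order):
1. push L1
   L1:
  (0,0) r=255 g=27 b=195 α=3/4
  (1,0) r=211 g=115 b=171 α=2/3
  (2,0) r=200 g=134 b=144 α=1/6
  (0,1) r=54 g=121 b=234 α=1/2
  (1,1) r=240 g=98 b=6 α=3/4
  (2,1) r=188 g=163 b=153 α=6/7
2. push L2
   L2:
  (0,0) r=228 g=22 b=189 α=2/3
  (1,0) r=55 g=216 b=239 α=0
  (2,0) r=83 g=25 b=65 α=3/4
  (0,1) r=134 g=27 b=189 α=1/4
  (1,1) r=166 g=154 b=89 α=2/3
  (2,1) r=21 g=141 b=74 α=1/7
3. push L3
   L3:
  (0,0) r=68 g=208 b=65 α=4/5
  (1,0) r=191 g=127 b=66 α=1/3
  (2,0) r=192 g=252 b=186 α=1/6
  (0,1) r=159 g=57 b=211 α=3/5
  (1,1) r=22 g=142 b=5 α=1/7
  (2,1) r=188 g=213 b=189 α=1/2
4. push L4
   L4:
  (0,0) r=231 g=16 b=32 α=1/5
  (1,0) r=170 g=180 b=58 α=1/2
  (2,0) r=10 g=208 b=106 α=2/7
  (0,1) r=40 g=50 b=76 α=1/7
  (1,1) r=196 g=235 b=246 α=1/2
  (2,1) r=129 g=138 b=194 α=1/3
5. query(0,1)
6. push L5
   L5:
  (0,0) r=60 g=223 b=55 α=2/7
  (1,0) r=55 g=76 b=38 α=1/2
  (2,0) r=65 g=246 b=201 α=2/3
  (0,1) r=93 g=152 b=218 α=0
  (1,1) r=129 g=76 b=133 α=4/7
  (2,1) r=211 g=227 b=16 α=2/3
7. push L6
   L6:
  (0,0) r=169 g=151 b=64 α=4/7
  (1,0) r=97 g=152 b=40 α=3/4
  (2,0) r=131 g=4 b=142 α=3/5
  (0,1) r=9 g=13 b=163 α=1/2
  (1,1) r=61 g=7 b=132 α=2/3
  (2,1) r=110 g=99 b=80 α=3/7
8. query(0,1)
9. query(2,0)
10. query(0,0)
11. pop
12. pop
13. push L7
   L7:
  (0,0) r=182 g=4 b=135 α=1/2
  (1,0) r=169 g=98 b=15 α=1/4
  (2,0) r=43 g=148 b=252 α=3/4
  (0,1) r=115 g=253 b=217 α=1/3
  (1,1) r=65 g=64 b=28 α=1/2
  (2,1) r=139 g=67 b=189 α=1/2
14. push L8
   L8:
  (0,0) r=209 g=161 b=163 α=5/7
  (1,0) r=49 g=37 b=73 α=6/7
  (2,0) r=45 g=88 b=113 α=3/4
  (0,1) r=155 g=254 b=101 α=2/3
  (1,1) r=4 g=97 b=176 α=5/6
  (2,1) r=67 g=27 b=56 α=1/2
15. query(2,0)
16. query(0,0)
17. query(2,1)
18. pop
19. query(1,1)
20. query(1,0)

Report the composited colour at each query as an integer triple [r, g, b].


query (0,1) [L1,L2,L3,L4] — begin 0,0,0
after L1 α=1/2: [27, 121/2, 117]
after L2 α=1/4: [215/4, 417/8, 135]
after L3 α=3/5: [1169/10, 1101/20, 903/5]
after L4 α=1/7: [3707/35, 3803/70, 5798/35]
→ [106, 54, 166]

at x=0,y=1 over L1,L2,L3,L4,L5,L6:
+L1 (α=1/2) → [27, 121/2, 117]
+L2 (α=1/4) → [215/4, 417/8, 135]
+L3 (α=3/5) → [1169/10, 1101/20, 903/5]
+L4 (α=1/7) → [3707/35, 3803/70, 5798/35]
+L5 (α=0) → [3707/35, 3803/70, 5798/35]
+L6 (α=1/2) → [2011/35, 4713/140, 11503/70]
rounded: [57, 34, 164]

(2,0) stack=L1,L2,L3,L4,L5,L6; from [0,0,0]:
L1 α=1/6: [100/3, 67/3, 24]
L2 α=3/4: [847/12, 73/3, 219/4]
L3 α=1/6: [6539/72, 1121/18, 613/8]
L4 α=2/7: [34135/504, 13093/126, 4761/56]
L5 α=2/3: [99655/1512, 75085/378, 9091/56]
L6 α=3/5: [396763/3780, 77353/945, 21019/140]
→ [105, 82, 150]

query (0,0) [L1,L2,L3,L4,L5,L6] — begin 0,0,0
+L1 (α=3/4) → [765/4, 81/4, 585/4]
+L2 (α=2/3) → [863/4, 257/12, 699/4]
+L3 (α=4/5) → [1951/20, 10241/60, 1739/20]
+L4 (α=1/5) → [3106/25, 10481/75, 1899/25]
+L5 (α=2/7) → [3706/35, 2453/15, 2449/35]
+L6 (α=4/7) → [34778/245, 5473/35, 16307/245]
= [142, 156, 67]

at x=2,y=0 over L1,L2,L3,L4,L7,L8:
after L1 α=1/6: [100/3, 67/3, 24]
after L2 α=3/4: [847/12, 73/3, 219/4]
after L3 α=1/6: [6539/72, 1121/18, 613/8]
after L4 α=2/7: [34135/504, 13093/126, 4761/56]
after L7 α=3/4: [99151/2016, 69037/504, 47097/224]
after L8 α=3/4: [371311/8064, 202093/2016, 123033/896]
= [46, 100, 137]

(0,0) stack=L1,L2,L3,L4,L7,L8; from [0,0,0]:
L1 α=3/4: [765/4, 81/4, 585/4]
L2 α=2/3: [863/4, 257/12, 699/4]
L3 α=4/5: [1951/20, 10241/60, 1739/20]
L4 α=1/5: [3106/25, 10481/75, 1899/25]
L7 α=1/2: [3828/25, 10781/150, 2637/25]
L8 α=5/7: [33781/175, 71156/525, 25649/175]
→ [193, 136, 147]

(2,1) stack=L1,L2,L3,L4,L7,L8; from [0,0,0]:
after L1 α=6/7: [1128/7, 978/7, 918/7]
after L2 α=1/7: [6915/49, 6855/49, 6026/49]
after L3 α=1/2: [16127/98, 8646/49, 15287/98]
after L4 α=1/3: [22448/147, 8018/49, 24793/147]
after L7 α=1/2: [42881/294, 11301/98, 26288/147]
after L8 α=1/2: [62579/588, 13947/196, 17260/147]
= [106, 71, 117]

(1,1) stack=L1,L2,L3,L4,L7; from [0,0,0]:
+L1 (α=3/4) → [180, 147/2, 9/2]
+L2 (α=2/3) → [512/3, 763/6, 365/6]
+L3 (α=1/7) → [1046/7, 905/7, 370/7]
+L4 (α=1/2) → [1209/7, 1275/7, 1046/7]
+L7 (α=1/2) → [832/7, 1723/14, 621/7]
rounded: [119, 123, 89]

(1,0) stack=L1,L2,L3,L4,L7; from [0,0,0]:
after L1 α=2/3: [422/3, 230/3, 114]
after L2 α=0: [422/3, 230/3, 114]
after L3 α=1/3: [1417/9, 841/9, 98]
after L4 α=1/2: [2947/18, 2461/18, 78]
after L7 α=1/4: [3961/24, 3049/24, 249/4]
rounded: [165, 127, 62]


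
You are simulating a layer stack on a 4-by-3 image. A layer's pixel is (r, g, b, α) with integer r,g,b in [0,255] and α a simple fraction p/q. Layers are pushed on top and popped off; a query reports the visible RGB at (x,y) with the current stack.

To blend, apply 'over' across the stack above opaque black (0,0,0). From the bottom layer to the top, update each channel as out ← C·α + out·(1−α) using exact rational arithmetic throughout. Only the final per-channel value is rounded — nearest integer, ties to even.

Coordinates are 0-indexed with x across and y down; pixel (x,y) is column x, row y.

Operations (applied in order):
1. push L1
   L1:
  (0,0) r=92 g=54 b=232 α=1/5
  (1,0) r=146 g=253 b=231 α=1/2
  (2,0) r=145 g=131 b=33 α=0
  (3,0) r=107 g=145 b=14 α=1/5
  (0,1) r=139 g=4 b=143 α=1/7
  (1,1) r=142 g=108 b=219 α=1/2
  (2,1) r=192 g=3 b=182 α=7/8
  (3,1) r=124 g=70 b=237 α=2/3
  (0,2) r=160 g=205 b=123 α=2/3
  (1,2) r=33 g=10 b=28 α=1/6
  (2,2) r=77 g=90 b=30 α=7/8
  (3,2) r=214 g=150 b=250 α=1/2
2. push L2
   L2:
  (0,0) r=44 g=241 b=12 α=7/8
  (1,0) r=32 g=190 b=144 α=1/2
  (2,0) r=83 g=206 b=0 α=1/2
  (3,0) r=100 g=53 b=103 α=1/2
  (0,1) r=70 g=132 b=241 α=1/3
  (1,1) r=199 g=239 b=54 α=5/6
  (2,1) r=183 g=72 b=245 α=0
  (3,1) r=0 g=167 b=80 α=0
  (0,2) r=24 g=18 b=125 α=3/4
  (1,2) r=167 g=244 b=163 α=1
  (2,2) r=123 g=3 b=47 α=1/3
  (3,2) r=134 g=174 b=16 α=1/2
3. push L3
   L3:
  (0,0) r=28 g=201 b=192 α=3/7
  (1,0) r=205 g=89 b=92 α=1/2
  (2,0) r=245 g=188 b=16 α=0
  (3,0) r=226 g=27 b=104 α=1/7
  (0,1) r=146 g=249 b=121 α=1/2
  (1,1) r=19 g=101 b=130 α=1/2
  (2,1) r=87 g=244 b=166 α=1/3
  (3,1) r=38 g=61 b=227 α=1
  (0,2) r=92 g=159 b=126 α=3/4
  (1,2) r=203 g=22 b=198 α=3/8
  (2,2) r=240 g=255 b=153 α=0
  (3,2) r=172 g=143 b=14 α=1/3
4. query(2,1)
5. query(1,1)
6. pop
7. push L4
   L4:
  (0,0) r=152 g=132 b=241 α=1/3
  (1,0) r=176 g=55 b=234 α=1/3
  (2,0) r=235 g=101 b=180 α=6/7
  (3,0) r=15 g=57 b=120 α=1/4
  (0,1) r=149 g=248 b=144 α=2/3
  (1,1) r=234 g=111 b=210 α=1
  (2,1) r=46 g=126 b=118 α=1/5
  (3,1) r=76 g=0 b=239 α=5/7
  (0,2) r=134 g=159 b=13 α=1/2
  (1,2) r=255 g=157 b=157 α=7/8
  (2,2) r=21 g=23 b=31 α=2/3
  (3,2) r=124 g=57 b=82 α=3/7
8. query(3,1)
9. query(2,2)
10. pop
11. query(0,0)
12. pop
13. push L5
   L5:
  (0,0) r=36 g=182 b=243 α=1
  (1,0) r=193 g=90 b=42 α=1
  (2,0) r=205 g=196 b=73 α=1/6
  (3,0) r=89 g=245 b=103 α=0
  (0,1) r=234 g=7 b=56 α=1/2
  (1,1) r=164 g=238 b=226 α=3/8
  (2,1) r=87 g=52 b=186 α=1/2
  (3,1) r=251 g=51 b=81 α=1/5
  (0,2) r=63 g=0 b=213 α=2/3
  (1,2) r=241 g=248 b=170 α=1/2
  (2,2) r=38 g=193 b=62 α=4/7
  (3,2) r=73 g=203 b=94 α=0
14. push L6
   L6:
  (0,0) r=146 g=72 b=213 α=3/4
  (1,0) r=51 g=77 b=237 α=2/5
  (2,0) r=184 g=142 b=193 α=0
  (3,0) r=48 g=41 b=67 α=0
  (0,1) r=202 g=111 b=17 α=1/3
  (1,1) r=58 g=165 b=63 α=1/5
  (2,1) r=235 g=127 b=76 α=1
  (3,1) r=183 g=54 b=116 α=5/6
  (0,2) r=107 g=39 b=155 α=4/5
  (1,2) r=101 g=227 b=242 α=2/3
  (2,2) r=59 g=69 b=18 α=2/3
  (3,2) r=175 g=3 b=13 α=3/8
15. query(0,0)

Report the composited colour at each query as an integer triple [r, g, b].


(2,1) stack=L1,L2,L3; from [0,0,0]:
after L1 α=7/8: [168, 21/8, 637/4]
after L2 α=0: [168, 21/8, 637/4]
after L3 α=1/3: [141, 997/12, 323/2]
= [141, 83, 162]

at x=1,y=1 over L1,L2,L3:
+L1 (α=1/2) → [71, 54, 219/2]
+L2 (α=5/6) → [533/3, 1249/6, 253/4]
+L3 (α=1/2) → [295/3, 1855/12, 773/8]
rounded: [98, 155, 97]

at x=3,y=1 over L1,L2,L4:
+L1 (α=2/3) → [248/3, 140/3, 158]
+L2 (α=0) → [248/3, 140/3, 158]
+L4 (α=5/7) → [1636/21, 40/3, 1511/7]
rounded: [78, 13, 216]

(2,2) stack=L1,L2,L4; from [0,0,0]:
+L1 (α=7/8) → [539/8, 315/4, 105/4]
+L2 (α=1/3) → [1031/12, 107/2, 199/6]
+L4 (α=2/3) → [1535/36, 199/6, 571/18]
→ [43, 33, 32]

(0,0) stack=L1,L2; from [0,0,0]:
after L1 α=1/5: [92/5, 54/5, 232/5]
after L2 α=7/8: [204/5, 8489/40, 163/10]
= [41, 212, 16]

(0,0) stack=L1,L5,L6; from [0,0,0]:
+L1 (α=1/5) → [92/5, 54/5, 232/5]
+L5 (α=1) → [36, 182, 243]
+L6 (α=3/4) → [237/2, 199/2, 441/2]
= [118, 100, 220]


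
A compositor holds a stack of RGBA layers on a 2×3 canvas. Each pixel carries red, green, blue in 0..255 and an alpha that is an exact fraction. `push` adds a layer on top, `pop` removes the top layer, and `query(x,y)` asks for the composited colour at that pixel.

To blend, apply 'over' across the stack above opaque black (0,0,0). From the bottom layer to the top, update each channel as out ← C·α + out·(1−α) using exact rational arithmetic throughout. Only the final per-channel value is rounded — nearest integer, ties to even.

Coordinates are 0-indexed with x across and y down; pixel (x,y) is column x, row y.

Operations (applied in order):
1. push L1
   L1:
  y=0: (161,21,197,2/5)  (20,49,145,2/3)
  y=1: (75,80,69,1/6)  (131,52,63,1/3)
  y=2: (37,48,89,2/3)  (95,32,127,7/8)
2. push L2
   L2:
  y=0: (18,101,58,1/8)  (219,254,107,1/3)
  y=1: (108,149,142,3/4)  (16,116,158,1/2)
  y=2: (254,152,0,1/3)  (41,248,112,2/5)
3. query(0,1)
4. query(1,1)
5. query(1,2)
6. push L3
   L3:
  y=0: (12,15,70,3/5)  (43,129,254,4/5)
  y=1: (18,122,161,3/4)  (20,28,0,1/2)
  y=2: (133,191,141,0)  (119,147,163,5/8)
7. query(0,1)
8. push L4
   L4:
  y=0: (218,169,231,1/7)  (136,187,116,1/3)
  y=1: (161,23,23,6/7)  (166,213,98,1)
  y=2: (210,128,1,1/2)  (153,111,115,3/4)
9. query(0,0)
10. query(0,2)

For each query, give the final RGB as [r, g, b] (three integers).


(0,1) stack=L1,L2; from [0,0,0]:
after L1 α=1/6: [25/2, 40/3, 23/2]
after L2 α=3/4: [673/8, 1381/12, 875/8]
rounded: [84, 115, 109]

at x=1,y=1 over L1,L2:
L1 α=1/3: [131/3, 52/3, 21]
L2 α=1/2: [179/6, 200/3, 179/2]
rounded: [30, 67, 90]

at x=1,y=2 over L1,L2:
after L1 α=7/8: [665/8, 28, 889/8]
after L2 α=2/5: [2651/40, 116, 4459/40]
→ [66, 116, 111]

(0,1) stack=L1,L2,L3; from [0,0,0]:
L1 α=1/6: [25/2, 40/3, 23/2]
L2 α=3/4: [673/8, 1381/12, 875/8]
L3 α=3/4: [1105/32, 5773/48, 4739/32]
→ [35, 120, 148]

query (0,0) [L1,L2,L3,L4] — begin 0,0,0
+L1 (α=2/5) → [322/5, 42/5, 394/5]
+L2 (α=1/8) → [293/5, 799/40, 381/5]
+L3 (α=3/5) → [766/25, 1699/100, 1812/25]
+L4 (α=1/7) → [10046/175, 13547/350, 16647/175]
→ [57, 39, 95]

at x=0,y=2 over L1,L2,L3,L4:
L1 α=2/3: [74/3, 32, 178/3]
L2 α=1/3: [910/9, 72, 356/9]
L3 α=0: [910/9, 72, 356/9]
L4 α=1/2: [1400/9, 100, 365/18]
rounded: [156, 100, 20]


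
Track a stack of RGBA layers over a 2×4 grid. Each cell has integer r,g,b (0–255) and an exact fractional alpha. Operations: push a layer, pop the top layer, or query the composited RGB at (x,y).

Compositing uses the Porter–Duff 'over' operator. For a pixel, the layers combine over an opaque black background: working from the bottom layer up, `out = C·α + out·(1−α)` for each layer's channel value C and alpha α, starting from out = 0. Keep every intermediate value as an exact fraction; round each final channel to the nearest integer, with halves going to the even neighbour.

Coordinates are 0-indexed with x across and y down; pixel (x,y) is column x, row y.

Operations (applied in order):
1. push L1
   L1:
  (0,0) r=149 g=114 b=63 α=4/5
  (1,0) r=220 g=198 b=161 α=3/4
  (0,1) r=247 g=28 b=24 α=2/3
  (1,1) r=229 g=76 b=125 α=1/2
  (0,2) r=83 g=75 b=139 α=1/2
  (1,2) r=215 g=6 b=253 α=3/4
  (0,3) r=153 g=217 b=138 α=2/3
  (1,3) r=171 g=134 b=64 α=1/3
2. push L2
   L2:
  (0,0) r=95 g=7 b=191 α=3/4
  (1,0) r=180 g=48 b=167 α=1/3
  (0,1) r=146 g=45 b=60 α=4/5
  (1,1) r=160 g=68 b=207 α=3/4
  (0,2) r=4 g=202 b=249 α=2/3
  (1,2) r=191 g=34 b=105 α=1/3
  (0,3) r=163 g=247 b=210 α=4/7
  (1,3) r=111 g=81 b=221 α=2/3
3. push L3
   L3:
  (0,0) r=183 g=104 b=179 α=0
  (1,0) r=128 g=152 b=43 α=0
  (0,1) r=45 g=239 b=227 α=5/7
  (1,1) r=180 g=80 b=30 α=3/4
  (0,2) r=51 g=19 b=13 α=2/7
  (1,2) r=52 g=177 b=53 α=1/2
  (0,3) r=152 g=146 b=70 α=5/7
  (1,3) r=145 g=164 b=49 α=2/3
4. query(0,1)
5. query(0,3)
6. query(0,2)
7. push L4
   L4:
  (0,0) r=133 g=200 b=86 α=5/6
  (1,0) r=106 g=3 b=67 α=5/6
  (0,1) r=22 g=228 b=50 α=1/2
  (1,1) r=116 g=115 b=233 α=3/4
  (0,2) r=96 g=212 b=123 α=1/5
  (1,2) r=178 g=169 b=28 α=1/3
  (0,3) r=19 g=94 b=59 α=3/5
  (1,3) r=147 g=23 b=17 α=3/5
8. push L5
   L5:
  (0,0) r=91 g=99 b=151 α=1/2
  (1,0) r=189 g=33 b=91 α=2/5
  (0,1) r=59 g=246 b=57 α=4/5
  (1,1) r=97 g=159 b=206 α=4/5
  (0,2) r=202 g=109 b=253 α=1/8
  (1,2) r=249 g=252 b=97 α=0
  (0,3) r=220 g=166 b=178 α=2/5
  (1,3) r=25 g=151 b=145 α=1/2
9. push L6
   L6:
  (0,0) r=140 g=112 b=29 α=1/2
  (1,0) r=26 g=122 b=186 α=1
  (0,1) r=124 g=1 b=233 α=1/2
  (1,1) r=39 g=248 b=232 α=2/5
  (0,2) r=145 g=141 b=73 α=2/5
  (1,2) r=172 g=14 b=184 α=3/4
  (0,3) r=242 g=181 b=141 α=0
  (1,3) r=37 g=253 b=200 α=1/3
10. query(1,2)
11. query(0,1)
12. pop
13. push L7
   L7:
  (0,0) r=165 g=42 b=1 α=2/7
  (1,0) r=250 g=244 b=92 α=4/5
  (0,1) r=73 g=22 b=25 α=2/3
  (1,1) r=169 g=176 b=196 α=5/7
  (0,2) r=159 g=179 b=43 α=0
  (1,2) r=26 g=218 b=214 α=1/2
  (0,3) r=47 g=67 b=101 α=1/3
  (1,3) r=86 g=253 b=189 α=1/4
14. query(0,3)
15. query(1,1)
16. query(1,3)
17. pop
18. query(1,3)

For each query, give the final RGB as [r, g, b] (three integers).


at x=0,y=1 over L1,L2,L3:
+L1 (α=2/3) → [494/3, 56/3, 16]
+L2 (α=4/5) → [2246/15, 596/15, 256/5]
+L3 (α=5/7) → [7867/105, 2731/15, 6187/35]
→ [75, 182, 177]

query (0,3) [L1,L2,L3] — begin 0,0,0
+L1 (α=2/3) → [102, 434/3, 92]
+L2 (α=4/7) → [958/7, 1422/7, 1116/7]
+L3 (α=5/7) → [7236/49, 7954/49, 4682/49]
= [148, 162, 96]

(0,2) stack=L1,L2,L3; from [0,0,0]:
after L1 α=1/2: [83/2, 75/2, 139/2]
after L2 α=2/3: [33/2, 883/6, 1135/6]
after L3 α=2/7: [369/14, 4643/42, 833/6]
rounded: [26, 111, 139]

query (1,2) [L1,L2,L3,L4,L5,L6] — begin 0,0,0
L1 α=3/4: [645/4, 9/2, 759/4]
L2 α=1/3: [1027/6, 43/3, 323/2]
L3 α=1/2: [1339/12, 287/3, 429/4]
L4 α=1/3: [2407/18, 1081/9, 485/6]
L5 α=0: [2407/18, 1081/9, 485/6]
L6 α=3/4: [11695/72, 1459/36, 3797/24]
→ [162, 41, 158]

at x=0,y=1 over L1,L2,L3,L4,L5,L6:
+L1 (α=2/3) → [494/3, 56/3, 16]
+L2 (α=4/5) → [2246/15, 596/15, 256/5]
+L3 (α=5/7) → [7867/105, 2731/15, 6187/35]
+L4 (α=1/2) → [10177/210, 6151/30, 7937/70]
+L5 (α=4/5) → [59737/1050, 35671/150, 23897/350]
+L6 (α=1/2) → [189937/2100, 35821/300, 105447/700]
= [90, 119, 151]

query (0,3) [L1,L2,L3,L4,L5,L7] — begin 0,0,0
after L1 α=2/3: [102, 434/3, 92]
after L2 α=4/7: [958/7, 1422/7, 1116/7]
after L3 α=5/7: [7236/49, 7954/49, 4682/49]
after L4 α=3/5: [3453/49, 29726/245, 18037/245]
after L5 α=2/5: [31919/245, 170518/1225, 141331/1225]
after L7 α=1/3: [75353/735, 141037/1225, 406387/3675]
= [103, 115, 111]

at x=1,y=1 over L1,L2,L3,L4,L5,L7:
+L1 (α=1/2) → [229/2, 38, 125/2]
+L2 (α=3/4) → [1189/8, 121/2, 1367/8]
+L3 (α=3/4) → [5509/32, 601/8, 2087/32]
+L4 (α=3/4) → [16645/128, 3361/32, 24455/128]
+L5 (α=4/5) → [66309/640, 23713/160, 129927/640]
+L7 (α=5/7) → [336709/2240, 94113/560, 63361/320]
→ [150, 168, 198]

(1,3) stack=L1,L2,L3,L4,L5,L7; from [0,0,0]:
L1 α=1/3: [57, 134/3, 64/3]
L2 α=2/3: [93, 620/9, 1390/9]
L3 α=2/3: [383/3, 3572/27, 2272/27]
L4 α=3/5: [2089/15, 9007/135, 5921/135]
L5 α=1/2: [1232/15, 14696/135, 12748/135]
L7 α=1/4: [831/10, 26081/180, 21253/180]
rounded: [83, 145, 118]

(1,3) stack=L1,L2,L3,L4,L5; from [0,0,0]:
L1 α=1/3: [57, 134/3, 64/3]
L2 α=2/3: [93, 620/9, 1390/9]
L3 α=2/3: [383/3, 3572/27, 2272/27]
L4 α=3/5: [2089/15, 9007/135, 5921/135]
L5 α=1/2: [1232/15, 14696/135, 12748/135]
→ [82, 109, 94]
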